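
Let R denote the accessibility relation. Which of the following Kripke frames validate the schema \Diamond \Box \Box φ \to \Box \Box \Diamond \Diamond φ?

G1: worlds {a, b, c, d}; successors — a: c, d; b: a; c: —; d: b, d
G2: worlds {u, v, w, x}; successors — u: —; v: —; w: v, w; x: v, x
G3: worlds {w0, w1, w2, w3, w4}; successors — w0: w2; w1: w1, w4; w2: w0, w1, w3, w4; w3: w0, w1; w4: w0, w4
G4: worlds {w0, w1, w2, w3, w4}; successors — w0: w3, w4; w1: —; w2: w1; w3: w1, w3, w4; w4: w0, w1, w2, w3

Frame correspondent (Sahlqvist): \forall x \forall y \forall z ((xRy \wedge x R^2 z) \to \exists w (y R^2 w \wedge z R^2 w)) — i.e. a generalized confluence (Geach) condition.
G1: fails — aRc, aR²b but no w with cR²w and bR²w.
G2: fails — wRv, wR²v but no t with vR²t and vR²t.
G3: ✓.
G4: fails — w0Rw3, w0R²w1 but no w with w3R²w and w1R²w.

G3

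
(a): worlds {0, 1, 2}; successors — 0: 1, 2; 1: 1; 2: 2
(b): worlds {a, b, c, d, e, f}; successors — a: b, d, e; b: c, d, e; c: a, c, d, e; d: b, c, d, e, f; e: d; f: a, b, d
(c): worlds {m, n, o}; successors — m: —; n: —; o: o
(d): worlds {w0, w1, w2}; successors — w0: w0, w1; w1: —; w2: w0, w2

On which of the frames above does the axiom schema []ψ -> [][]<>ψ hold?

(a), (b), (c)

This is the axiom for a generalized confluence (Geach) condition; its first-order frame correspondent is forall x forall z (x R^2 z -> exists w (xRw & zRw)).
(a): holds.
(b): holds.
(c): holds.
(d): fails — w0R²w1 but no w with w0Rw and w1Rw.
Valid on: (a), (b), (c).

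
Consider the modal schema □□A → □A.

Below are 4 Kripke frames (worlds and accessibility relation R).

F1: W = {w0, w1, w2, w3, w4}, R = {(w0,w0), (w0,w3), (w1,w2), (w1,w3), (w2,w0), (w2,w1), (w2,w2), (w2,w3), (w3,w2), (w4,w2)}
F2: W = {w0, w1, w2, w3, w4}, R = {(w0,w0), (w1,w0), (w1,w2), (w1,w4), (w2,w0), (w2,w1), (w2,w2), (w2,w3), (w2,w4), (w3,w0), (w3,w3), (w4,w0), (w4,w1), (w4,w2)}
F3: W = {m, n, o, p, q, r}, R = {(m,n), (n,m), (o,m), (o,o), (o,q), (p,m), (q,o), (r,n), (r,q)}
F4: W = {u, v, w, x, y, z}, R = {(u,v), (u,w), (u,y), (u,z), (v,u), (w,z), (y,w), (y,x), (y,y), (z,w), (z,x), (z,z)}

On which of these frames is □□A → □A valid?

F1, F2

This is the axiom for density; its first-order frame correspondent is ∀x ∀y (Rxy → ∃z (Rxz ∧ Rzy)).
F1: satisfies the condition.
F2: satisfies the condition.
F3: fails — Rpm but no z with Rpz and Rzm.
F4: fails — Ruv but no t with Rut and Rtv.
Valid on: F1, F2.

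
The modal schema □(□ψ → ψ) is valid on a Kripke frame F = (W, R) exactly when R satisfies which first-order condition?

Suppose □(□ψ→ψ) is valid. Take Rxy and set V(ψ)={w : Ryw}. Then at y, □ψ holds; since □(□ψ→ψ) at x, □ψ→ψ at y, so ψ at y, i.e. Ryy.
The converse is a direct semantic check.
So the correspondent is shift-reflexivity.

Shift-reflexivity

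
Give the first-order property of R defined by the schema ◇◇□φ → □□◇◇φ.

∀x ∀y ∀z ((xR²y ∧ xR²z) → ∃w (yRw ∧ zR²w))

This is a Sahlqvist (Geach-type) schema ◇^2□^1φ → □^2◇^2φ.
First-order correspondent: ∀x ∀y ∀z ((xR²y ∧ xR²z) → ∃w (yRw ∧ zR²w)).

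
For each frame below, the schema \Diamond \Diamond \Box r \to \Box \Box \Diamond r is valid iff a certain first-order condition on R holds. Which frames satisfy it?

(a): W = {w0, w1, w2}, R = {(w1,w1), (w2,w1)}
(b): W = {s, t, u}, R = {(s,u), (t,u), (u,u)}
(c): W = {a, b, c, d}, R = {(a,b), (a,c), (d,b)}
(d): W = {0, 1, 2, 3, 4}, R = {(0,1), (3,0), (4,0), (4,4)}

The schema corresponds to a generalized confluence (Geach) condition: \forall x \forall y \forall z ((x R^2 y \wedge x R^2 z) \to \exists w (yRw \wedge zRw)).
(a): condition met.
(b): condition met.
(c): condition met.
(d): fails — 3R²1, 3R²1 but no w with 1Rw and 1Rw.
Valid on: (a), (b), (c).

(a), (b), (c)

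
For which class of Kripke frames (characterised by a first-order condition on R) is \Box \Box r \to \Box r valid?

Suppose □□r→□r is valid. Take Rxy and set V(r)={w : xR²w}. Then □□r at x, so □r at x, so r at y, i.e. ∃z(Rxz∧Rzy).
The converse is a direct semantic check.
Frame condition: \forall x \forall y (Rxy \to \exists z (Rxz \wedge Rzy)).

Density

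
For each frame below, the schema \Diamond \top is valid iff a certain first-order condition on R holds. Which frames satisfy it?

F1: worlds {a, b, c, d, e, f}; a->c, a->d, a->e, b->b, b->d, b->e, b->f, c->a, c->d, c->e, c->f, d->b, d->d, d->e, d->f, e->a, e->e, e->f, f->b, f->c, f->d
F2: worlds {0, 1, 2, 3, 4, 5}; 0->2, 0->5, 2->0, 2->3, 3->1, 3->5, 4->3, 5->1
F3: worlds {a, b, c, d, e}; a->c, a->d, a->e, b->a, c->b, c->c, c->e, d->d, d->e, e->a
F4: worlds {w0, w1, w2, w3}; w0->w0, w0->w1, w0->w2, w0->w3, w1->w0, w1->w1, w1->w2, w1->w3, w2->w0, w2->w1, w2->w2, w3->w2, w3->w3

The schema corresponds to seriality: \forall x \exists y Rxy.
F1: holds.
F2: fails — world 1 has no successor.
F3: holds.
F4: holds.

F1, F3, F4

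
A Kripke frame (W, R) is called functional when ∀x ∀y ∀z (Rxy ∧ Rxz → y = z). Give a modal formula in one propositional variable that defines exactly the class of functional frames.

◇s → □s

This is partial functionality; the standard corresponding axiom is CD: ◇s → □s.
Suppose ◇s→□s is valid. Take Rxy, Rxz and set V(s)={y}. Then ◇s at x, so □s at x, so s at z, i.e. z=y.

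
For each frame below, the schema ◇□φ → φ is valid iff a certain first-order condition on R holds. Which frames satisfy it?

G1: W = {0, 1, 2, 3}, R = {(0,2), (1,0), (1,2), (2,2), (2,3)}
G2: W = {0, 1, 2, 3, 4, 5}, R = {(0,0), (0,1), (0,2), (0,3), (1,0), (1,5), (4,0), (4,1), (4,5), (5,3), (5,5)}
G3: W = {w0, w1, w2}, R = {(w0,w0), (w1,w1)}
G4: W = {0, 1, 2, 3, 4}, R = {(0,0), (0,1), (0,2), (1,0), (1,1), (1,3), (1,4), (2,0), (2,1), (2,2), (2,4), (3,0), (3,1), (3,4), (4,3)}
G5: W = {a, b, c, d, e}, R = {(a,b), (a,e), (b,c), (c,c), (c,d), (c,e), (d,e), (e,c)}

G3

Frame correspondent (Sahlqvist): ∀x ∀y (Rxy → Ryx) — i.e. symmetry.
G1: fails — R10 but not R01.
G2: fails — R02 but not R20.
G3: holds.
G4: fails — R14 but not R41.
G5: fails — Rbc but not Rcb.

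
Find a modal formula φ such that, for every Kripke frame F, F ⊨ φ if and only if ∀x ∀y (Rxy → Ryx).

q → □◇q

The condition is symmetry. The B schema q → □◇q defines it.
Suppose q→□◇q is valid. Take Rxy and set V(q)={x}. Then q at x, so □◇q at x, so ◇q at y, so some z with Ryz has q; z=x, i.e. Ryx.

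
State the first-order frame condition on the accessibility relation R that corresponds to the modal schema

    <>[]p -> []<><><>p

This is a Sahlqvist (Geach-type) schema ◇^1□^1p → □^1◇^3p.
Minimal-valuation argument: fix x; take any y with xR^1y and any z with xR^1z. Set V(p) to the set of worlds R-reachable from y in exactly 1 step. Then □^1p holds at y, so the antecedent holds at x; validity forces ◇^3p at z, giving a w with zR^3w and yR^1w.
First-order correspondent: forall x forall y forall z ((xRy & xRz) -> exists w (yRw & z R^3 w)).

forall x forall y forall z ((xRy & xRz) -> exists w (yRw & z R^3 w))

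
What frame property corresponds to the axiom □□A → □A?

density: ∀x ∀y (Rxy → ∃z (Rxz ∧ Rzy))

Suppose □□A→□A is valid. Take Rxy and set V(A)={w : xR²w}. Then □□A at x, so □A at x, so A at y, i.e. ∃z(Rxz∧Rzy).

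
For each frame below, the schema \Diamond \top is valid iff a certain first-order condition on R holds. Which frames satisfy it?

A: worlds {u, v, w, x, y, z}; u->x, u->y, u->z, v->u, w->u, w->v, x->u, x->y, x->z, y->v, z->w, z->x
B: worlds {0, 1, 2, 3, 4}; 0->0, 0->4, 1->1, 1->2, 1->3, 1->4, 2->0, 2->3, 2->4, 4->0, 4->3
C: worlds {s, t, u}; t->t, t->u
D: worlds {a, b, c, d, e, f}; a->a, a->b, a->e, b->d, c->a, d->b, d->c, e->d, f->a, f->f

A, D

This is the axiom for seriality; its first-order frame correspondent is \forall x \exists y Rxy.
A: holds.
B: fails — world 3 has no successor.
C: fails — world s has no successor.
D: holds.
Valid on: A, D.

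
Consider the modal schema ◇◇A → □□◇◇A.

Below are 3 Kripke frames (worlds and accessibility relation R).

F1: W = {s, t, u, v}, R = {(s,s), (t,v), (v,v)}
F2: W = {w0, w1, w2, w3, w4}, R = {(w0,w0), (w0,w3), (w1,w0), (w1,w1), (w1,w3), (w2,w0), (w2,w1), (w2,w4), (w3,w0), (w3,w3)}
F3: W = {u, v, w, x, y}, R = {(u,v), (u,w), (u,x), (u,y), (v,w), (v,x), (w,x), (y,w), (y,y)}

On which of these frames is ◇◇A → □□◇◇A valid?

Frame correspondent (Sahlqvist): ∀x ∀y ∀z ((xR²y ∧ xR²z) → ∃w (y = w ∧ zR²w)) — i.e. a generalized confluence (Geach) condition.
F1: condition met.
F2: fails — w1R²w1, w1R²w0 but no w with w1=w and w0R²w.
F3: fails — uR²w, uR²w but no t with w=t and wR²t.
Valid on: F1.

F1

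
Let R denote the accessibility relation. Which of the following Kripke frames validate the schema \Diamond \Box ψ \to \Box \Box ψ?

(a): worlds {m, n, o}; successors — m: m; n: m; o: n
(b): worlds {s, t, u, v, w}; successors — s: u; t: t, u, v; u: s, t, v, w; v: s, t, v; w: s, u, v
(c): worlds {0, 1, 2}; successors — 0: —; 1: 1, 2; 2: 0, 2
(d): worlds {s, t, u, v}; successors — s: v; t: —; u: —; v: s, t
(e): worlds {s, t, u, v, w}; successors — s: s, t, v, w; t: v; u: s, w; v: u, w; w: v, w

Frame correspondent (Sahlqvist): \forall x \forall y \forall z ((xRy \wedge x R^2 z) \to \exists w (yRw \wedge z = w)) — i.e. a generalized confluence (Geach) condition.
(a): ✓.
(b): fails — tRt, tR²s but no w* with tRw* and s=w*.
(c): fails — 1R1, 1R²0 but no w with 1Rw and 0=w.
(d): fails — vRt, vR²v but no w with tRw and v=w.
(e): fails — sRs, sR²u but no w* with sRw* and u=w*.
Valid on: (a).

(a)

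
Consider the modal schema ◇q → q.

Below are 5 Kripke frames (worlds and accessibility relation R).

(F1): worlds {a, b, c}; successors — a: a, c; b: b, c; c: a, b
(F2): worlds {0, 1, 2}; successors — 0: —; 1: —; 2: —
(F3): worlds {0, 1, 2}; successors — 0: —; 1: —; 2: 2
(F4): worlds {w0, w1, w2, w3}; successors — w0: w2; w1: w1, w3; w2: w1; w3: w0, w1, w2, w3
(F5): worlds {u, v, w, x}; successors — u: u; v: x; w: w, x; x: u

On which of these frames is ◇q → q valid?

This is the axiom for a generalized confluence (Geach) condition; its first-order frame correspondent is ∀x ∀y (xRy → ∃w (y = w ∧ x = w)).
(F1): fails — aRc but c ≠ a.
(F2): condition met.
(F3): condition met.
(F4): fails — w0Rw2 but w2 ≠ w0.
(F5): fails — vRx but x ≠ v.
Valid on: (F2), (F3).

(F2), (F3)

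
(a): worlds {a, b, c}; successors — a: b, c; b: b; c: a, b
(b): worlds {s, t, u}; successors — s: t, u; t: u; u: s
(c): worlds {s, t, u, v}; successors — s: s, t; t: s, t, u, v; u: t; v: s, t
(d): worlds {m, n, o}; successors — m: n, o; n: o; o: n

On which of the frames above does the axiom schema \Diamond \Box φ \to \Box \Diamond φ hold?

(a), (c)

The schema corresponds to convergence: \forall x \forall y \forall z (Rxy \wedge Rxz \to \exists w (Ryw \wedge Rzw)).
(a): satisfies the condition.
(b): fails — Rsu and Rst but u and t have no common successor.
(c): satisfies the condition.
(d): fails — Rmo and Rmn but o and n have no common successor.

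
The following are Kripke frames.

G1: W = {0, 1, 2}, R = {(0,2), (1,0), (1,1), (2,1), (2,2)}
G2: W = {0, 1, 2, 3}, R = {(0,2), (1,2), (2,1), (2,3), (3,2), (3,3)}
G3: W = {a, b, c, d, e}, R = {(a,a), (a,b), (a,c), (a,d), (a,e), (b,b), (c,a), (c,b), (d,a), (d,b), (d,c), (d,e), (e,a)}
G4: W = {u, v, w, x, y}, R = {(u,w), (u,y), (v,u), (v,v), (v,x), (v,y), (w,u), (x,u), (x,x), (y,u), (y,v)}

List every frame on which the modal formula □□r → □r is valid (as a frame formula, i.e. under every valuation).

G1, G3

Frame correspondent (Sahlqvist): ∀x ∀y (Rxy → ∃z (Rxz ∧ Rzy)) — i.e. density.
G1: condition met.
G2: fails — R02 but no z with R0z and Rz2.
G3: condition met.
G4: fails — Ruw but no z with Ruz and Rzw.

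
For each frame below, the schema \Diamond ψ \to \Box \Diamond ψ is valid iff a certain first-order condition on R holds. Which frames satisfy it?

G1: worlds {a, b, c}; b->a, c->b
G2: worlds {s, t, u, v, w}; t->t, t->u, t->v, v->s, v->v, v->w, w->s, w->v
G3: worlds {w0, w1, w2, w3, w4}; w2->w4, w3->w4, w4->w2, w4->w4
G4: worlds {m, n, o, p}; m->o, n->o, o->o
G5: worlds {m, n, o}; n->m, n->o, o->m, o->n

G4

Frame correspondent (Sahlqvist): \forall x \forall y \forall z (Rxy \wedge Rxz \to Ryz) — i.e. the Euclidean property.
G1: fails — Rba and Rba but not Raa.
G2: fails — Rtv and Rtt but not Rvt.
G3: fails — Rw4w2 and Rw4w2 but not Rw2w2.
G4: holds.
G5: fails — Rno and Rno but not Roo.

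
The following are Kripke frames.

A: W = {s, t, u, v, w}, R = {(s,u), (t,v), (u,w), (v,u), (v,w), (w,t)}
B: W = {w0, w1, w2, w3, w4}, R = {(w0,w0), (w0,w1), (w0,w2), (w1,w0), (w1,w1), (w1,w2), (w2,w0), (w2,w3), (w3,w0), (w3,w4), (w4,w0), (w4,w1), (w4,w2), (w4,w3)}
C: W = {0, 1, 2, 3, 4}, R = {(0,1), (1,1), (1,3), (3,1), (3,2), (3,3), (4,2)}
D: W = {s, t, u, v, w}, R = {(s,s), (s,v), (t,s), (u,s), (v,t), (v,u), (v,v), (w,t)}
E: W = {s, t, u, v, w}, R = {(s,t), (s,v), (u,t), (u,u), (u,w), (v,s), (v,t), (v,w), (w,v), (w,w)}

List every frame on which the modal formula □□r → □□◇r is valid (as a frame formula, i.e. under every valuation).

B, D

This is the axiom for a generalized confluence (Geach) condition; its first-order frame correspondent is ∀x ∀z (xR²z → ∃w (xR²w ∧ zRw)).
A: fails — sR²w but no w* with sR²w* and wRw*.
B: condition met.
C: fails — 1R²2 but no w with 1R²w and 2Rw.
D: condition met.
E: fails — sR²t but no w* with sR²w* and tRw*.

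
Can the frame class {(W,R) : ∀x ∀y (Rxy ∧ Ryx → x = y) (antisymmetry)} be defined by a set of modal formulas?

No — not modally definable

Modal frame validity is preserved under surjective bounded morphisms.
The 8-cycle (worlds 0,1,2,3,4,5,6,7 with 0→1→2→3→4→5→6→7→0) is antisymmetric. Sending even-indexed worlds to • and odd-indexed worlds to ∘ is a surjective bounded morphism onto the two-world frame with •↔∘, which is not antisymmetric.
So no modal formula (or set of formulas) defines exactly the antisymmetric frames.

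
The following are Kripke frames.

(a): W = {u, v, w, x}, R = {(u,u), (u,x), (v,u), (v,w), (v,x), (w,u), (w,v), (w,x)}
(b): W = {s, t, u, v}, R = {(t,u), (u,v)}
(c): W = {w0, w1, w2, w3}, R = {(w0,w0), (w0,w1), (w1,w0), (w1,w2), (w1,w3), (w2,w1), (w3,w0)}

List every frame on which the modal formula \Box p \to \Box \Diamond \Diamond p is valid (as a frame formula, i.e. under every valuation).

The schema corresponds to a generalized confluence (Geach) condition: \forall x \forall z (xRz \to \exists w (xRw \wedge z R^2 w)).
(a): fails — uRx but no t with uRt and xR²t.
(b): fails — tRu but no w with tRw and uR²w.
(c): holds.

(c)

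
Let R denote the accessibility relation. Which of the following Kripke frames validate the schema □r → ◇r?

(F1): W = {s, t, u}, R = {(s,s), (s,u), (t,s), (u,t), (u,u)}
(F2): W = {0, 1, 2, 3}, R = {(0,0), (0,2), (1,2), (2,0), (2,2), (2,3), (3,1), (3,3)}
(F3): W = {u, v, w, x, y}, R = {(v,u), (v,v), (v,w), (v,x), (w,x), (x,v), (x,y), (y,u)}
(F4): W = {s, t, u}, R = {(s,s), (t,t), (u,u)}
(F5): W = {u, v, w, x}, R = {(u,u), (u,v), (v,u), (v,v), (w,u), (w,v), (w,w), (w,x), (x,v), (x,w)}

Frame correspondent (Sahlqvist): ∀x ∃y Rxy — i.e. seriality.
(F1): ✓.
(F2): ✓.
(F3): fails — world u has no successor.
(F4): ✓.
(F5): ✓.
Valid on: (F1), (F2), (F4), (F5).

(F1), (F2), (F4), (F5)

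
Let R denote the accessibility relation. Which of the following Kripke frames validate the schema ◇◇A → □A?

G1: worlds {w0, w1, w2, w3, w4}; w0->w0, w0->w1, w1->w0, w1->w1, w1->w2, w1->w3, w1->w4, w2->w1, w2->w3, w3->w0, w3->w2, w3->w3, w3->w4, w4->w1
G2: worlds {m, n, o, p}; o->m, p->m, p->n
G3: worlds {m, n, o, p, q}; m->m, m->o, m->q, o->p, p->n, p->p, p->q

This is the axiom for a generalized confluence (Geach) condition; its first-order frame correspondent is ∀x ∀y ∀z ((xR²y ∧ xRz) → ∃w (y = w ∧ z = w)).
G1: fails — w0R²w0, w0Rw1 but w0 ≠ w1.
G2: holds.
G3: fails — mR²m, mRo but m ≠ o.

G2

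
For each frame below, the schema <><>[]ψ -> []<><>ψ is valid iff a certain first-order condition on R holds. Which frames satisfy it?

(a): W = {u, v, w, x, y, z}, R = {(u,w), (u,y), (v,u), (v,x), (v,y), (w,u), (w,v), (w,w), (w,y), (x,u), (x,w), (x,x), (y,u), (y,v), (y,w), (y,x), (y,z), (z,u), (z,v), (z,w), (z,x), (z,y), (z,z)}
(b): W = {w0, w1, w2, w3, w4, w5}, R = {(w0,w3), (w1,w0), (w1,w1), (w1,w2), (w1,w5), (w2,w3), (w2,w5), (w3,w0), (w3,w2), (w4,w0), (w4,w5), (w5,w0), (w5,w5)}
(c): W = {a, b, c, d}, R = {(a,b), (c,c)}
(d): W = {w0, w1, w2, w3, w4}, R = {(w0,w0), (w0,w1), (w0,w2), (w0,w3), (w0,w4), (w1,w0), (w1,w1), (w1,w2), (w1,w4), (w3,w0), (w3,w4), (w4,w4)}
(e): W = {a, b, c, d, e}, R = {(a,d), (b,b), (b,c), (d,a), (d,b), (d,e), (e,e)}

This is the axiom for a generalized confluence (Geach) condition; its first-order frame correspondent is forall x forall y forall z ((x R^2 y & xRz) -> exists w (yRw & z R^2 w)).
(a): ✓.
(b): fails — w1R²w0, w1Rw0 but no w with w0Rw and w0R²w.
(c): ✓.
(d): fails — w0R²w0, w0Rw2 but no w with w0Rw and w2R²w.
(e): fails — bR²b, bRc but no w with bRw and cR²w.
Valid on: (a), (c).

(a), (c)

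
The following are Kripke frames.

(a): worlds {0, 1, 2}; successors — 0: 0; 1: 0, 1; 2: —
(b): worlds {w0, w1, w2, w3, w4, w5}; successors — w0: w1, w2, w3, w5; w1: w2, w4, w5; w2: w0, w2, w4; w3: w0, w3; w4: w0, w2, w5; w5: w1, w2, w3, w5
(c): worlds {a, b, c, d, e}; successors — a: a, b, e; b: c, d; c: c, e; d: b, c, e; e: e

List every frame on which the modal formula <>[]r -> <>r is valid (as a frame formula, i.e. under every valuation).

(a), (b)

The schema corresponds to a generalized confluence (Geach) condition: forall x forall y (xRy -> exists w (yRw & xRw)).
(a): ✓.
(b): ✓.
(c): fails — aRb but no w with bRw and aRw.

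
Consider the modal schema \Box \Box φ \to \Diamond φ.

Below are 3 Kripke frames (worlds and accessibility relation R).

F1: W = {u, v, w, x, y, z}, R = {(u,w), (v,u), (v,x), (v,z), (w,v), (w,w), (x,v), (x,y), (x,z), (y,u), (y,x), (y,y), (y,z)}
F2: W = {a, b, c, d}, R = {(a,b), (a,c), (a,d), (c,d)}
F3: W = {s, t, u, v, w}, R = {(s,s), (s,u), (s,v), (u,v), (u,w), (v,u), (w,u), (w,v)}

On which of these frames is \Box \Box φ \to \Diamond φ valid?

Frame correspondent (Sahlqvist): \forall x \exists w (x R^2 w \wedge xRw) — i.e. a generalized confluence (Geach) condition.
F1: fails — at z but no t with zR²t and zRt.
F2: fails — at b but no w with bR²w and bRw.
F3: fails — at t but no w* with tR²w* and tRw*.

none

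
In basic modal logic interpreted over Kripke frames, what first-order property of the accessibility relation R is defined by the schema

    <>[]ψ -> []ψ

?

The Euclidean property

Equivalently (dual form): ◇ψ → □◇ψ.
Suppose ◇ψ→□◇ψ is valid. Take Rxy, Rxz and set V(ψ)={y}. Then ◇ψ at x, so □◇ψ at x, so ◇ψ at z, so some w with Rzw has ψ; w=y, i.e. Rzy. By symmetry of the argument, Ryz.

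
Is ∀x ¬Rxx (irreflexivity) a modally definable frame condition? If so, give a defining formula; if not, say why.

No

If a class were modally definable it would be closed under surjective bounded morphisms (Goldblatt–Thomason).
The 3-cycle (worlds 0,1,2 with 0→1→2→0) is irreflexive, and the map sending every world to a single reflexive point • is a surjective bounded morphism (forth: every edge maps to (•,•); back: every world has a successor). So any modal formula valid on the 3-cycle is also valid on the reflexive point, which is not irreflexive.
Hence irreflexivity is not modally definable.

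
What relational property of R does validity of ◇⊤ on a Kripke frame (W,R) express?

seriality

◇⊤ holds at w iff w has a successor, so frame-validity of ◇⊤ is exactly seriality. Equivalently via □r → ◇r:
Suppose □r→◇r is valid. At any x set V(r)=W. Then □r at x, so ◇r at x, so x has a successor.
The converse is a direct semantic check.
So the correspondent is seriality.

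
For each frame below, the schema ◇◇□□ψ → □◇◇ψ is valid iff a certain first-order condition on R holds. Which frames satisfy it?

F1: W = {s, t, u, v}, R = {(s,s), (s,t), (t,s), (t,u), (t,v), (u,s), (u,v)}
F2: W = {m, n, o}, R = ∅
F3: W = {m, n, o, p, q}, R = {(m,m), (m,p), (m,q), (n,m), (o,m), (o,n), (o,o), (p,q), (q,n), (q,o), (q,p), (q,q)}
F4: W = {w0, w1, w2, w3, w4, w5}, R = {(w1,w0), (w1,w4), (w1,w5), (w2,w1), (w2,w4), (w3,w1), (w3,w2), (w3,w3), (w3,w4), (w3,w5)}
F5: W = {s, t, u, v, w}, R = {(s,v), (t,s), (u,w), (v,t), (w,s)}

F2, F3

This is the axiom for a generalized confluence (Geach) condition; its first-order frame correspondent is ∀x ∀y ∀z ((xR²y ∧ xRz) → ∃w (yR²w ∧ zR²w)).
F1: fails — sR²v, sRs but no w with vR²w and sR²w.
F2: satisfies the condition.
F3: satisfies the condition.
F4: fails — w2R²w0, w2Rw1 but no w with w0R²w and w1R²w.
F5: fails — sR²t, sRv but no w* with tR²w* and vR²w*.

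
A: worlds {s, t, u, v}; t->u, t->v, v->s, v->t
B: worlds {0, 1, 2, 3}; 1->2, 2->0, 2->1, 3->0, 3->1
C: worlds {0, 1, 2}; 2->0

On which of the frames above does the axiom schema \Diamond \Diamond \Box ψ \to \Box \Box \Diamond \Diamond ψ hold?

This is the axiom for a generalized confluence (Geach) condition; its first-order frame correspondent is \forall x \forall y \forall z ((x R^2 y \wedge x R^2 z) \to \exists w (yRw \wedge z R^2 w)).
A: fails — tR²s, tR²s but no w with sRw and sR²w.
B: fails — 1R²0, 1R²0 but no w with 0Rw and 0R²w.
C: ✓.
Valid on: C.

C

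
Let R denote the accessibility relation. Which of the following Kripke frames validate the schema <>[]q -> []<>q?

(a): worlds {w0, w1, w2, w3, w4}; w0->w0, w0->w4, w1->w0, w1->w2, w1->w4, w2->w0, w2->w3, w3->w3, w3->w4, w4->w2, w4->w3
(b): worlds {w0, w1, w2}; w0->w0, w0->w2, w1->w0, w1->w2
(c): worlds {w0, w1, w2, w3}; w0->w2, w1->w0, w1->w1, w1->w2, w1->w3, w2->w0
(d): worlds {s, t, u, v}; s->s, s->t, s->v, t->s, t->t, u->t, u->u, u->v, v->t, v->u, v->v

(d)

The schema corresponds to convergence: forall x forall y forall z (Rxy & Rxz -> exists w (Ryw & Rzw)).
(a): fails — Rw0w4 and Rw0w0 but w4 and w0 have no common successor.
(b): fails — Rw0w2 and Rw0w2 but w2 and w2 have no common successor.
(c): fails — Rw1w2 and Rw1w0 but w2 and w0 have no common successor.
(d): holds.
Valid on: (d).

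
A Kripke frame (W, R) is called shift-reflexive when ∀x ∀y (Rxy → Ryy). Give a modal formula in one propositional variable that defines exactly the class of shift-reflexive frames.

□(□ψ → ψ)

The condition is shift-reflexivity. The T□ schema □(□ψ → ψ) defines it.
Suppose □(□ψ→ψ) is valid. Take Rxy and set V(ψ)={w : Ryw}. Then at y, □ψ holds; since □(□ψ→ψ) at x, □ψ→ψ at y, so ψ at y, i.e. Ryy.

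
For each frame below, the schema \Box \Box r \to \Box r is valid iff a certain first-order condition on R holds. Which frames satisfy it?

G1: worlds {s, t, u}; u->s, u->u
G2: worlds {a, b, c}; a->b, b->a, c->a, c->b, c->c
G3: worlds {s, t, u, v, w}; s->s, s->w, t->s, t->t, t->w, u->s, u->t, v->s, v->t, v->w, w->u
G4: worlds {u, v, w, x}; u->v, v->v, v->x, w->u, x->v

Frame correspondent (Sahlqvist): \forall x \forall y (Rxy \to \exists z (Rxz \wedge Rzy)) — i.e. density.
G1: holds.
G2: fails — Rab but no z with Raz and Rzb.
G3: fails — Rwu but no z with Rwz and Rzu.
G4: fails — Rwu but no z with Rwz and Rzu.

G1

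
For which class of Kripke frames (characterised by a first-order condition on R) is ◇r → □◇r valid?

the Euclidean property

This schema is the 5 axiom.
Its frame correspondent is the Euclidean property — ∀x ∀y ∀z (Rxy ∧ Rxz → Ryz).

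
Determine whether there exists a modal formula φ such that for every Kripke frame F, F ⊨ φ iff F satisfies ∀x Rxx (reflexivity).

Yes: it is reflexivity, defined by the T schema □p → p.

Definable; □p → p defines it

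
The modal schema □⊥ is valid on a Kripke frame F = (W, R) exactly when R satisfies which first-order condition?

emptiness of R

This schema is the Ver axiom.
It corresponds to emptiness of R: ∀x ∀y ¬Rxy.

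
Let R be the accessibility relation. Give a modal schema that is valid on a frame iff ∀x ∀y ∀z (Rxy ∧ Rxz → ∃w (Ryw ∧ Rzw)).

◇□p → □◇p

The condition is convergence. The .2 schema ◇□p → □◇p defines it.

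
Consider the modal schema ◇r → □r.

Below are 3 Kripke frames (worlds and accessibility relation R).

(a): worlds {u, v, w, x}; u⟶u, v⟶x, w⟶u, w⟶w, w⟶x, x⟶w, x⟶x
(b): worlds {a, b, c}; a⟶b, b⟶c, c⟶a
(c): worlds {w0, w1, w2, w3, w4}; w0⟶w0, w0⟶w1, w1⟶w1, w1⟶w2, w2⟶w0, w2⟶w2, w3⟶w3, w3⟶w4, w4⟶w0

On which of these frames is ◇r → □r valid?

(b)

Frame correspondent (Sahlqvist): ∀x ∀y ∀z (Rxy ∧ Rxz → y = z) — i.e. partial functionality.
(a): fails — w sees both u and w.
(b): condition met.
(c): fails — w0 sees both w0 and w1.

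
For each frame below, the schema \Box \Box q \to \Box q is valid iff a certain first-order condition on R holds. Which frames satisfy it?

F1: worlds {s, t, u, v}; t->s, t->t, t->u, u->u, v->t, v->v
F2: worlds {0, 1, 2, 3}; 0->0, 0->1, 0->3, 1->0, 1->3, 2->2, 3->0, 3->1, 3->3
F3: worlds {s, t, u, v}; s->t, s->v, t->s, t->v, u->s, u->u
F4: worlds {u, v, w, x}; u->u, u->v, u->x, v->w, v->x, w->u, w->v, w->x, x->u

This is the axiom for density; its first-order frame correspondent is \forall x \forall y (Rxy \to \exists z (Rxz \wedge Rzy)).
F1: condition met.
F2: condition met.
F3: fails — Rts but no z with Rtz and Rzs.
F4: fails — Rvw but no z with Rvz and Rzw.
Valid on: F1, F2.

F1, F2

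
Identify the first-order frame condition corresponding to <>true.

◇⊤ holds at w iff w has a successor, so frame-validity of ◇⊤ is exactly seriality. Equivalently via □q → ◇q:
Suppose □q→◇q is valid. At any x set V(q)=W. Then □q at x, so ◇q at x, so x has a successor.
Conversely, on a frame with seriality the schema holds at every world under every valuation.
So the correspondent is seriality.

Seriality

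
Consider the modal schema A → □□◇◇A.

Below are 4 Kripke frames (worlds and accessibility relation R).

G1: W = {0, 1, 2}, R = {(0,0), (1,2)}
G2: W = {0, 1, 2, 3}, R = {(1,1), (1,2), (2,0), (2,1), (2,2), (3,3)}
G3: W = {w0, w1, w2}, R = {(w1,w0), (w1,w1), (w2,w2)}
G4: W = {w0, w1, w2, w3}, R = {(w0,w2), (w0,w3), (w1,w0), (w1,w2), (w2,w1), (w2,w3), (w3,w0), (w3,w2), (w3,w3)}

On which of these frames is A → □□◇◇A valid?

G1

This is the axiom for a generalized confluence (Geach) condition; its first-order frame correspondent is ∀x ∀z (xR²z → ∃w (x = w ∧ zR²w)).
G1: ✓.
G2: fails — 1R²0 but no w with 1=w and 0R²w.
G3: fails — w1R²w0 but no w with w1=w and w0R²w.
G4: fails — w0R²w1 but no w with w0=w and w1R²w.
Valid on: G1.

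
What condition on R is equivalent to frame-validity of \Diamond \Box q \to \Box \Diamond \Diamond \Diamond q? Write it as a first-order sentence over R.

\forall x \forall y \forall z ((xRy \wedge xRz) \to \exists w (yRw \wedge z R^3 w))

This is a Sahlqvist (Geach-type) schema ◇^1□^1q → □^1◇^3q.
First-order correspondent: \forall x \forall y \forall z ((xRy \wedge xRz) \to \exists w (yRw \wedge z R^3 w)).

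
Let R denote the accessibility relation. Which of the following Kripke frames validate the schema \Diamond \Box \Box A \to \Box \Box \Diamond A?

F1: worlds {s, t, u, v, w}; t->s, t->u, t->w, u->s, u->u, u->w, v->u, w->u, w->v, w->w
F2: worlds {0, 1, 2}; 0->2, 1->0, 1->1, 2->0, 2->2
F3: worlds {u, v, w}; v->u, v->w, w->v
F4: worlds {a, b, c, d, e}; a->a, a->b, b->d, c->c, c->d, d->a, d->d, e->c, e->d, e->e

Frame correspondent (Sahlqvist): \forall x \forall y \forall z ((xRy \wedge x R^2 z) \to \exists w (y R^2 w \wedge zRw)) — i.e. a generalized confluence (Geach) condition.
F1: fails — tRs, tR²s but no w* with sR²w* and sRw*.
F2: satisfies the condition.
F3: fails — vRu, vR²v but no t with uR²t and vRt.
F4: satisfies the condition.
Valid on: F2, F4.

F2, F4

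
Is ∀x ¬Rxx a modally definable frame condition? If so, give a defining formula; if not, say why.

Any modally definable frame class is closed under surjective bounded morphisms.
The 5-cycle (worlds s,t,u,v,w with s→t→u→v→w→s) is irreflexive, and the map sending every world to a single reflexive point • is a surjective bounded morphism (forth: every edge maps to (•,•); back: every world has a successor). So any modal formula valid on the 5-cycle is also valid on the reflexive point, which is not irreflexive.
So the class is not modally definable.

Not definable by any modal formula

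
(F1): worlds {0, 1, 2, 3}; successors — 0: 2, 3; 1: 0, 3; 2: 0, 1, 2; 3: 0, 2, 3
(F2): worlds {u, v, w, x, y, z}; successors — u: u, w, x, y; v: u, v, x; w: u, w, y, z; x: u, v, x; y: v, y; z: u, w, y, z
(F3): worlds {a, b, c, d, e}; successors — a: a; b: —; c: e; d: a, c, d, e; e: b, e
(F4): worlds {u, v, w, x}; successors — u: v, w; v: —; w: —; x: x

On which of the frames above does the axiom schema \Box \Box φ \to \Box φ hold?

This is the axiom for density; its first-order frame correspondent is \forall x \forall y (Rxy \to \exists z (Rxz \wedge Rzy)).
(F1): condition met.
(F2): condition met.
(F3): condition met.
(F4): fails — Ruv but no z with Ruz and Rzv.

(F1), (F2), (F3)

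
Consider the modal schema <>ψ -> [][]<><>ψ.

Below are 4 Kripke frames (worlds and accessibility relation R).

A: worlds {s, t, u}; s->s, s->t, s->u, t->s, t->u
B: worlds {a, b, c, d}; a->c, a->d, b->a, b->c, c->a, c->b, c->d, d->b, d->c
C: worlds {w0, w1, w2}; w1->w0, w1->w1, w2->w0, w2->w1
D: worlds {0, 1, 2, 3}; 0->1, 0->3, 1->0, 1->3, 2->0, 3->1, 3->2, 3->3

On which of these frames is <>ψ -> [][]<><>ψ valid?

B

Frame correspondent (Sahlqvist): forall x forall y forall z ((xRy & x R^2 z) -> exists w (y = w & z R^2 w)) — i.e. a generalized confluence (Geach) condition.
A: fails — sRs, sR²u but no w with s=w and uR²w.
B: satisfies the condition.
C: fails — w1Rw0, w1R²w0 but no w with w0=w and w0R²w.
D: fails — 1R0, 1R²1 but no w with 0=w and 1R²w.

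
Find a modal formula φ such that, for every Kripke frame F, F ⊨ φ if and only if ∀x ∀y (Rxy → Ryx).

q → □◇q

This is symmetry; the standard corresponding axiom is B: q → □◇q.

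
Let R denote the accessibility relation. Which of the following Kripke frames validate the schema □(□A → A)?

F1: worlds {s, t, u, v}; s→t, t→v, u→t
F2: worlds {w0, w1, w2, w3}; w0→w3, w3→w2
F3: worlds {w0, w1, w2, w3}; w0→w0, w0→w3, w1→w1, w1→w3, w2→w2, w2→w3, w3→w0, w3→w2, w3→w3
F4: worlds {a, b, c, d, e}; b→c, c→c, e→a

F3

Frame correspondent (Sahlqvist): ∀x ∀y (Rxy → Ryy) — i.e. shift-reflexivity.
F1: fails — Rtv but not Rvv.
F2: fails — Rw3w2 but not Rw2w2.
F3: condition met.
F4: fails — Rea but not Raa.
Valid on: F3.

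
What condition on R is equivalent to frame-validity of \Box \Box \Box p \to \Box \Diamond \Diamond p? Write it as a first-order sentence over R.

\forall x \forall z (xRz \to \exists w (x R^3 w \wedge z R^2 w))

This is a Sahlqvist (Geach-type) schema ◇^0□^3p → □^1◇^2p.
Minimal-valuation argument: fix x; take any y with xR^0y and any z with xR^1z. Set V(p) to the set of worlds R-reachable from y in exactly 3 steps. Then □^3p holds at y, so the antecedent holds at x; validity forces ◇^2p at z, giving a w with zR^2w and yR^3w.
First-order correspondent: \forall x \forall z (xRz \to \exists w (x R^3 w \wedge z R^2 w)).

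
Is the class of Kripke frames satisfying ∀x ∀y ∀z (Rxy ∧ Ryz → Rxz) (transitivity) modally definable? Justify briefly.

Definable; □r → □□r defines it

The condition is transitivity. A defining modal formula is □r → □□r.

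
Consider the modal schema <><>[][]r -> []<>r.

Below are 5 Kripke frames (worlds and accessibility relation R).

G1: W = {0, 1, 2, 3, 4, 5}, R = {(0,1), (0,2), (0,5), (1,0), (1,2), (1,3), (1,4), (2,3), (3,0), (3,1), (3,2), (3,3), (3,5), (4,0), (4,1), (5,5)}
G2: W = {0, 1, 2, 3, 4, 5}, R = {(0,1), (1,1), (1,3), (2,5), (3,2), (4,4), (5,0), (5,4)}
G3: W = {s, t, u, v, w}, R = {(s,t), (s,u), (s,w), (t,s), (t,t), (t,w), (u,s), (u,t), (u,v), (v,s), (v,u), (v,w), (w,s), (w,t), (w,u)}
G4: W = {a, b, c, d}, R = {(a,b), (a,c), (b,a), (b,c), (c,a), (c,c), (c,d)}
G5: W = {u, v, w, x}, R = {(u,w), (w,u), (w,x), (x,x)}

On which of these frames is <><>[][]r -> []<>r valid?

G3

The schema corresponds to a generalized confluence (Geach) condition: forall x forall y forall z ((x R^2 y & xRz) -> exists w (y R^2 w & zRw)).
G1: fails — 0R²5, 0R1 but no w with 5R²w and 1Rw.
G2: fails — 0R²3, 0R1 but no w with 3R²w and 1Rw.
G3: holds.
G4: fails — aR²d, aRb but no w with dR²w and bRw.
G5: fails — wR²x, wRu but no t with xR²t and uRt.
Valid on: G3.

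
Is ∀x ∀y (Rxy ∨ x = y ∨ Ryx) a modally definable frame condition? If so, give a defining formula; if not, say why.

If a class were modally definable it would be closed under disjoint unions (Goldblatt–Thomason).
Take 2 disjoint single-world reflexive frames: each is trivially connected, but their disjoint union has 2 worlds with no edge between distinct components, so it is not connected.
Hence connectedness of R is not modally definable.

Not modally definable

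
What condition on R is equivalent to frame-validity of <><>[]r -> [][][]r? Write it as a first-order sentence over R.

This is a Sahlqvist (Geach-type) schema ◇^2□^1r → □^3◇^0r.
Minimal-valuation argument: fix x; take any y with xR^2y and any z with xR^3z. Set V(r) to the set of worlds R-reachable from y in exactly 1 step. Then □^1r holds at y, so the antecedent holds at x; validity forces ◇^0r at z, giving a w with zR^0w and yR^1w.
First-order correspondent: forall x forall y forall z ((x R^2 y & x R^3 z) -> exists w (yRw & z = w)).

forall x forall y forall z ((x R^2 y & x R^3 z) -> exists w (yRw & z = w))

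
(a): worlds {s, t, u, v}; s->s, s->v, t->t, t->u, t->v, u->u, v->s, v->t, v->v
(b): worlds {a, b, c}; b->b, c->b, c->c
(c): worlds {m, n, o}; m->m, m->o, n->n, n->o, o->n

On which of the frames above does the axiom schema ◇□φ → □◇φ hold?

(b)

Frame correspondent (Sahlqvist): ∀x ∀y ∀z (Rxy ∧ Rxz → ∃w (Ryw ∧ Rzw)) — i.e. convergence.
(a): fails — Rtv and Rtu but v and u have no common successor.
(b): condition met.
(c): fails — Rmo and Rmm but o and m have no common successor.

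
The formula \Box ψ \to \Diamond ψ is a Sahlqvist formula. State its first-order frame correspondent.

Seriality

Suppose □ψ→◇ψ is valid. At any x set V(ψ)=W. Then □ψ at x, so ◇ψ at x, so x has a successor.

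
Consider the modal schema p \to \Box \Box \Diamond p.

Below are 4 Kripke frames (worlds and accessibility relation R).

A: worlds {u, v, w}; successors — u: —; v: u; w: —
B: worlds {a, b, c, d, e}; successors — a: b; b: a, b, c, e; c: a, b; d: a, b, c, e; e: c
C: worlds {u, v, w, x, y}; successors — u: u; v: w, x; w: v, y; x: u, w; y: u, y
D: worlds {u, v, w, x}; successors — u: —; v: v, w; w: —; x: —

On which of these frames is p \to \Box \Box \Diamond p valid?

A

The schema corresponds to a generalized confluence (Geach) condition: \forall x \forall z (x R^2 z \to \exists w (x = w \wedge zRw)).
A: condition met.
B: fails — aR²a but no w with a=w and aRw.
C: fails — vR²u but no t with v=t and uRt.
D: fails — vR²w but no t with v=t and wRt.
Valid on: A.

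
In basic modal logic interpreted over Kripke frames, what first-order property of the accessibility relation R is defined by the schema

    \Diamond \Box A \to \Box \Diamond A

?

This is the .2 axiom.
Its frame correspondent is convergence — \forall x \forall y \forall z (Rxy \wedge Rxz \to \exists w (Ryw \wedge Rzw)).

convergence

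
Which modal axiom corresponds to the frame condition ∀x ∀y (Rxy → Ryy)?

This is shift-reflexivity; the standard corresponding axiom is T□: □(□q → q).

□(□q → q)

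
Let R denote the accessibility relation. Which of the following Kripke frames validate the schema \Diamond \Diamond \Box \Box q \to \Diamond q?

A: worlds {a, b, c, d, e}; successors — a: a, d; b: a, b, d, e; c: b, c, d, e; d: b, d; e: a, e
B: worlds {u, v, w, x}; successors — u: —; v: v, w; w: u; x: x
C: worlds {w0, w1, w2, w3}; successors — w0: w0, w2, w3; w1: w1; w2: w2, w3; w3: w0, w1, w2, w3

A

The schema corresponds to a generalized confluence (Geach) condition: \forall x \forall y (x R^2 y \to \exists w (y R^2 w \wedge xRw)).
A: satisfies the condition.
B: fails — vR²u but no t with uR²t and vRt.
C: fails — w0R²w1 but no w with w1R²w and w0Rw.
Valid on: A.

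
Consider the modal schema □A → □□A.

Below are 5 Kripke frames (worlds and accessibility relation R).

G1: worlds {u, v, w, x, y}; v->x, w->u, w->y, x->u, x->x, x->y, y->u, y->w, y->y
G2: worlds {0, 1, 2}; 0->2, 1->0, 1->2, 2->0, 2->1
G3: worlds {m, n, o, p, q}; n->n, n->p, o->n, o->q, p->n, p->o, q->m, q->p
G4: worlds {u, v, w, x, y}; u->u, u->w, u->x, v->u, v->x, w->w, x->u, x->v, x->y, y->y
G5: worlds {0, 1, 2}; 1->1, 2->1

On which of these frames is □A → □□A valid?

G5

The schema corresponds to transitivity: ∀x ∀y ∀z (Rxy ∧ Ryz → Rxz).
G1: fails — Rvx and Rxu but not Rvu.
G2: fails — R02 and R20 but not R00.
G3: fails — Ron and Rnp but not Rop.
G4: fails — Rvu and Ruw but not Rvw.
G5: condition met.
Valid on: G5.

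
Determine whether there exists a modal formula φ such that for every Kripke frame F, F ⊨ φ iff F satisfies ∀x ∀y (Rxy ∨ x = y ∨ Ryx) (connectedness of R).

Not modally definable

If a class were modally definable it would be closed under disjoint unions (Goldblatt–Thomason).
Take 3 disjoint single-world reflexive frames: each is trivially connected, but their disjoint union has 3 worlds with no edge between distinct components, so it is not connected.
So no modal formula (or set of formulas) defines exactly the connected frames.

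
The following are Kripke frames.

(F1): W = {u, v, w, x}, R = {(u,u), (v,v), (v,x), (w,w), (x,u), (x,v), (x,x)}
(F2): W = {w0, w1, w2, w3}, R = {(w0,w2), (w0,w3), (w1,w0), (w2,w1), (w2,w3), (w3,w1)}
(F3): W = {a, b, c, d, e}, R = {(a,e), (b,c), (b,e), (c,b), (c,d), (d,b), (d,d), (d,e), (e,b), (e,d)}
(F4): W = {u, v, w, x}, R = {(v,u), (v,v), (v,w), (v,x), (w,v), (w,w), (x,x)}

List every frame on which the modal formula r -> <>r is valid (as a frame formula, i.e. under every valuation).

This is the axiom for reflexivity; its first-order frame correspondent is forall x Rxx.
(F1): holds.
(F2): fails — world w0 does not see itself.
(F3): fails — world a does not see itself.
(F4): fails — world u does not see itself.
Valid on: (F1).

(F1)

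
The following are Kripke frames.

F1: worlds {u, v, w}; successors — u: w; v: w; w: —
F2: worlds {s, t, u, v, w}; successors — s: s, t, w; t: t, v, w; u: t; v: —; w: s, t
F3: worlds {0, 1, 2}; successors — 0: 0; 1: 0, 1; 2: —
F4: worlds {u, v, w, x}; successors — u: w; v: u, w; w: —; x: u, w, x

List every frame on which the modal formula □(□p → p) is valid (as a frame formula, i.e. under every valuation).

Frame correspondent (Sahlqvist): ∀x ∀y (Rxy → Ryy) — i.e. shift-reflexivity.
F1: fails — Ruw but not Rww.
F2: fails — Rtv but not Rvv.
F3: ✓.
F4: fails — Rxw but not Rww.

F3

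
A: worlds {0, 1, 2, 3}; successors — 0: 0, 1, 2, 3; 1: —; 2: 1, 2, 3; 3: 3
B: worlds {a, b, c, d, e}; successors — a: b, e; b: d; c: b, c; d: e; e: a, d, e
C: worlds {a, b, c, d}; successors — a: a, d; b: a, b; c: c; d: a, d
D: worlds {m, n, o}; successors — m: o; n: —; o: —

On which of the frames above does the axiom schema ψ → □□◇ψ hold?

D

This is the axiom for a generalized confluence (Geach) condition; its first-order frame correspondent is ∀x ∀z (xR²z → ∃w (x = w ∧ zRw)).
A: fails — 0R²1 but no w with 0=w and 1Rw.
B: fails — aR²a but no w with a=w and aRw.
C: fails — bR²a but no w with b=w and aRw.
D: holds.
Valid on: D.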